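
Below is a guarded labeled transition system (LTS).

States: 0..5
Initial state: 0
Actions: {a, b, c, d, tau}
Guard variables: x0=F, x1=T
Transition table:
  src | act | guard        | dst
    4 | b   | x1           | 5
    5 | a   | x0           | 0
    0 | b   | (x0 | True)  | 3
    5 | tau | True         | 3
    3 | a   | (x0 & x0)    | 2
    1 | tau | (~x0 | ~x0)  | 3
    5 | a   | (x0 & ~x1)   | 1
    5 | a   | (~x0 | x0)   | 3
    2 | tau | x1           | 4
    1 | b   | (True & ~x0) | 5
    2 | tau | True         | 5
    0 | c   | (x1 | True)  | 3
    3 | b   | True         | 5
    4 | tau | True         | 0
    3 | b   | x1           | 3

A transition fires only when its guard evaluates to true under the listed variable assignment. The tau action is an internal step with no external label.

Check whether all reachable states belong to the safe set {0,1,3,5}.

Allowed set {0,1,3,5}
Reachable = {0,3,5}
  0: ok
  3: ok
  5: ok

Answer: INVARIANT HOLDS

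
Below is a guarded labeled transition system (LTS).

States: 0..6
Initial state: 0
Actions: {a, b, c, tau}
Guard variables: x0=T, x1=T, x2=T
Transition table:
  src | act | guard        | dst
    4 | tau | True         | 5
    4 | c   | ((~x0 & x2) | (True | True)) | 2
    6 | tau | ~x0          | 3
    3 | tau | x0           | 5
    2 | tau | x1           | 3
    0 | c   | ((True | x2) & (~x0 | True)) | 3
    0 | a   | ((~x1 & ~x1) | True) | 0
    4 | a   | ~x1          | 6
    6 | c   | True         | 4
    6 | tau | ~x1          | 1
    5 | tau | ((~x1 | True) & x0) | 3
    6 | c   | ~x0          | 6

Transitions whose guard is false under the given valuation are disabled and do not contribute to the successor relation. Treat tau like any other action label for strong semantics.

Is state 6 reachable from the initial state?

Answer: UNREACHABLE

Analysis:
Guard filter leaves 8 enabled edge(s).
L0 = {0}
L1 = {3}  cumulative {0,3}
L2 = {5}  cumulative {0,3,5}
Reachable = {0,3,5}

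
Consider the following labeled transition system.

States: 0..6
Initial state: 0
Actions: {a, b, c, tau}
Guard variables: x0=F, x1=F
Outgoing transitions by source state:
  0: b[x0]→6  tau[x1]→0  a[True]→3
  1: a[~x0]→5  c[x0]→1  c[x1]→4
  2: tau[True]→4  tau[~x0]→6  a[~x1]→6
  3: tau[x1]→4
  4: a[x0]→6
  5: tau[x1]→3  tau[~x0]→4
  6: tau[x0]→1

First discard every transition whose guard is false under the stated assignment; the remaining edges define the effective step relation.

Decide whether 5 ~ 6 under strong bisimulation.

Bisimulation quotient by refinement:
  round 0: {{0,1,2,3,4,5,6}}
  round 1: {{0,1},{2},{3,4,6},{5}}
  round 2: {{0},{1},{2},{3,4,6},{5}}
5 equivalence class(es) (converged in 3)
[5]={5}  [6]={3,4,6}

Answer: NOT BISIMILAR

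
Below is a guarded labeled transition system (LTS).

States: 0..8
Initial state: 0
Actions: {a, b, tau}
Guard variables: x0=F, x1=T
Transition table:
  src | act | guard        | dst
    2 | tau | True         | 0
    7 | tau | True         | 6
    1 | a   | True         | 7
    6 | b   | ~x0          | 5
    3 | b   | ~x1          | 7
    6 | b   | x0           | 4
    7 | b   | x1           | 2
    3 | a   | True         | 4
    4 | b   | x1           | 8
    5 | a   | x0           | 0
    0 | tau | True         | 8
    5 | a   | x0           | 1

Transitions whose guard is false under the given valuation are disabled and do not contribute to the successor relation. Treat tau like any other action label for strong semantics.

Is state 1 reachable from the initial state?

Answer: UNREACHABLE

Trace:
Guard filter leaves 8 enabled edge(s).
Layer 0: {0}
Layer 1: {8}  cumulative {0,8}
Reachable = {0,8}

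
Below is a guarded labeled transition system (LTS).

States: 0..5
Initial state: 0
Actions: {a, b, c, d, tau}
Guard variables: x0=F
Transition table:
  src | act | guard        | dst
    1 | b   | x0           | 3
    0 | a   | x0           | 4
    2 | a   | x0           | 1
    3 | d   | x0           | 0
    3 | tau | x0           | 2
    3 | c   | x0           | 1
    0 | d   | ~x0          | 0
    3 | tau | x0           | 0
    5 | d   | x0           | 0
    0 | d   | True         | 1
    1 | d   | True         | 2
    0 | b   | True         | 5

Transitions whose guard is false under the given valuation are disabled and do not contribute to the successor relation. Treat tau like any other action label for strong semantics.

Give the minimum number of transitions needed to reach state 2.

Answer: 2

Trace:
BFS to 2:
  L0 = {0}
  L1 = {1,5}
  L2 = {2}
depth(2)=2, e.g. d·d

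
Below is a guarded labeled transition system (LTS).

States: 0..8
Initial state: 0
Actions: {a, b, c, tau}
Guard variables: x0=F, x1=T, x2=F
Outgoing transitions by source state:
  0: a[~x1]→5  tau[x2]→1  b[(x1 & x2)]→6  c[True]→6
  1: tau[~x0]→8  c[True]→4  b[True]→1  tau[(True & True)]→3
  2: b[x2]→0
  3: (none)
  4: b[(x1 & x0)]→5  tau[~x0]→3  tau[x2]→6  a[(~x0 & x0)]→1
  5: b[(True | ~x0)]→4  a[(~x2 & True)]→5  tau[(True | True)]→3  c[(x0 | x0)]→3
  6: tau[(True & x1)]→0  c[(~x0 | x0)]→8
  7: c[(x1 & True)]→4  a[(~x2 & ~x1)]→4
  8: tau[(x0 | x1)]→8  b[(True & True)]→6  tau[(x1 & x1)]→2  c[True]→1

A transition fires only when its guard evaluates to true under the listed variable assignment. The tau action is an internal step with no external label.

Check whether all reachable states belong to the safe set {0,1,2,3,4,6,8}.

Safe = {0,1,2,3,4,6,8}
Reachable = {0,1,2,3,4,6,8}
  0: ok
  1: ok
  2: ok
  3: ok
  4: ok
  6: ok
  8: ok

Answer: INVARIANT HOLDS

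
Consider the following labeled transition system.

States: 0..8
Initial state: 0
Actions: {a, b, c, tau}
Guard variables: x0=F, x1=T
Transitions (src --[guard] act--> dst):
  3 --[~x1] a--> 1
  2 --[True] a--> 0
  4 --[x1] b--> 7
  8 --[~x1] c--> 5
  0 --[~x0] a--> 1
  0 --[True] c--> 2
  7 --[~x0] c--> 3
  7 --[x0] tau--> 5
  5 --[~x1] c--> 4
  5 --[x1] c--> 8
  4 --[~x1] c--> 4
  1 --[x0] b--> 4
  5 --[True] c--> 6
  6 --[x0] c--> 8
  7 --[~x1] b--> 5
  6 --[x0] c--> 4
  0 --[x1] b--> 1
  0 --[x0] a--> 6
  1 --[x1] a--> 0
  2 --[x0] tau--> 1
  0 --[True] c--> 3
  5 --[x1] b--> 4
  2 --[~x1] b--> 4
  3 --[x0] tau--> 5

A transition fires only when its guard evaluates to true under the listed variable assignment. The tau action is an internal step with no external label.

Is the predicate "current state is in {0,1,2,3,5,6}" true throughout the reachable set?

Answer: INVARIANT HOLDS

Trace:
Inv-set: {0,1,2,3,5,6}
Reach set: {0,1,2,3}
  0: ok
  1: ok
  2: ok
  3: ok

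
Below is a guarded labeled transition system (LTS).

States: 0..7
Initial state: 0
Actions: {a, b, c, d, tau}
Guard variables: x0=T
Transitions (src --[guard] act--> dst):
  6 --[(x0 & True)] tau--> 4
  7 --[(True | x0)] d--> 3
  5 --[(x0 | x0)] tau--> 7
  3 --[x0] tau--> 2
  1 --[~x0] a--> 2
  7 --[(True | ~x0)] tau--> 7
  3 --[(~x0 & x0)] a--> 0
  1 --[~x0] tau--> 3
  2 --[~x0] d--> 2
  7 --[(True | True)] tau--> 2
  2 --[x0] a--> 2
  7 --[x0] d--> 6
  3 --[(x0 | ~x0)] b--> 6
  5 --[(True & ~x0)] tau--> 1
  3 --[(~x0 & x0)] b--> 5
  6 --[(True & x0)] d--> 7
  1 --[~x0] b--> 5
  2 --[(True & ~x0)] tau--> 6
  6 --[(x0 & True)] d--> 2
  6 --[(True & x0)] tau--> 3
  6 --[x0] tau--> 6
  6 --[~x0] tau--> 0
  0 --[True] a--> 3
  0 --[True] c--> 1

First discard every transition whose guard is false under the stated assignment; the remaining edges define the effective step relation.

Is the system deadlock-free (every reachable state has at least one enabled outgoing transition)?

R = {0,1,2,3,4,6,7}
  0: a→3  c→1  [deg 2]
  1: ∅  [no exit]
  2: a→2  [deg 1]
  3: b→6  tau→2  [deg 2]
  4: ∅  [no exit]
  6: d→2  d→7  tau→3  tau→4  tau→6  [deg 5]
  7: d→3  d→6  tau→2  tau→7  [deg 4]
witness 1: c

Answer: DEADLOCK at state 1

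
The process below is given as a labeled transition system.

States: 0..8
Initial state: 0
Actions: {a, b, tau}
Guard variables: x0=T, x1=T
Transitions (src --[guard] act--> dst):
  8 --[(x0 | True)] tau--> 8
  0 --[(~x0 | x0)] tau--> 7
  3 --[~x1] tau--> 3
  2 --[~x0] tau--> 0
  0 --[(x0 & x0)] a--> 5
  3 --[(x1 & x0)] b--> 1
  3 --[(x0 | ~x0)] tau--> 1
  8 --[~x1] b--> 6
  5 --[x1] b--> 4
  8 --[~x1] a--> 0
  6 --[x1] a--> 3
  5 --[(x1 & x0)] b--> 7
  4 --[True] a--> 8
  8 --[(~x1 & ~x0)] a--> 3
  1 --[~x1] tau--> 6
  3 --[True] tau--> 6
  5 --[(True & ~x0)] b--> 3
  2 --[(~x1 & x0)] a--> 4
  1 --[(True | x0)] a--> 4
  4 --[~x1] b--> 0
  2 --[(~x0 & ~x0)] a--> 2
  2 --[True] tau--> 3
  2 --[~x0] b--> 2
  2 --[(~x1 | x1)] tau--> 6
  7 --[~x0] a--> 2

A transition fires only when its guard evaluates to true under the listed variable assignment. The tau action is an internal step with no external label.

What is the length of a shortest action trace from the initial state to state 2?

BFS to 2:
  L0 = {0}
  L1 = {5,7}
  L2 = {4}
  L3 = {8}
2 never appears.

Answer: UNREACHABLE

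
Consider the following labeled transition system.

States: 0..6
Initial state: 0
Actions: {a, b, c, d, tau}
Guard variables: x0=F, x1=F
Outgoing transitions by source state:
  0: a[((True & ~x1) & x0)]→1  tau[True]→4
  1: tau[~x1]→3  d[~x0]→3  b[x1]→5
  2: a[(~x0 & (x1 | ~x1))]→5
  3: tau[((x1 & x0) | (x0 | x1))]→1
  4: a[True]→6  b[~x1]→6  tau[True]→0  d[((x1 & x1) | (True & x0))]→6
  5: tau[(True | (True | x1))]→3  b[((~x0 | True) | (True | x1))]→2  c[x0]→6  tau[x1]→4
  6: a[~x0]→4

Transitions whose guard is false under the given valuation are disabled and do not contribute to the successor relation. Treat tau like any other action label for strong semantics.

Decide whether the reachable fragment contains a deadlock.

R = {0,4,6}
  0: tau→4  [1 out]
  4: a→6  b→6  tau→0  [3 out]
  6: a→4  [1 out]

Answer: DEADLOCK-FREE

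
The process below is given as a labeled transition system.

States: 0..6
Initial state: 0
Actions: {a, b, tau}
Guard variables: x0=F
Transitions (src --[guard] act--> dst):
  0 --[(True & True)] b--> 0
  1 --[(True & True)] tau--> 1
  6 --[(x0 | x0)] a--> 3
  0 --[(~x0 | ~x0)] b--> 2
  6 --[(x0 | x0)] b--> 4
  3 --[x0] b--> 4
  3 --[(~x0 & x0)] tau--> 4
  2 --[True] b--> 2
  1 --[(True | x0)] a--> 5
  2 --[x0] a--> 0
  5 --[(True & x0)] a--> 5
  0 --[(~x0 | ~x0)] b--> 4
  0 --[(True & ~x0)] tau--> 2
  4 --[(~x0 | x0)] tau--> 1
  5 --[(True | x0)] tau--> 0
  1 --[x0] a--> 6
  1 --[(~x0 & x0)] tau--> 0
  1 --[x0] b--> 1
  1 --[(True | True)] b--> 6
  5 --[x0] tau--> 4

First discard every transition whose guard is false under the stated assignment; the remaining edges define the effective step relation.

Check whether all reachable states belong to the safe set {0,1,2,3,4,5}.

Answer: INVARIANT VIOLATED at state 6

Analysis:
Safe = {0,1,2,3,4,5}
Reach set: {0,1,2,4,5,6}
  0: ok
  1: ok
  2: ok
  4: ok
  5: ok
  6: VIOLATES
witness against invariant: b·tau·b → 6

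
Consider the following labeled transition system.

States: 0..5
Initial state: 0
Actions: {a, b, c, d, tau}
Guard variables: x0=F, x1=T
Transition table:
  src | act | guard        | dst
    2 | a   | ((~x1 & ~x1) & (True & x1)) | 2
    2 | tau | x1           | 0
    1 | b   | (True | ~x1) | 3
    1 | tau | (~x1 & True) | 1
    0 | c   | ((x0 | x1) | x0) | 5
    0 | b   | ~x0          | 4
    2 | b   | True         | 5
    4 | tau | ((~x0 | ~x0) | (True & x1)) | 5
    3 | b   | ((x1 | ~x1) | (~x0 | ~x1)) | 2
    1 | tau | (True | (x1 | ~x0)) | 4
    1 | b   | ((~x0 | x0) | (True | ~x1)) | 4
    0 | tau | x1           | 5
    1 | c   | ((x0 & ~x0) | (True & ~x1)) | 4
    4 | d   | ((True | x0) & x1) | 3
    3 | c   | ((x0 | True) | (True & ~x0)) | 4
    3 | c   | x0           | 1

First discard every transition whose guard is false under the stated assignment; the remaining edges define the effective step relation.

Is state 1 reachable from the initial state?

12 transition(s) survive guard evaluation.
depth 0: {0}
depth 1: {4,5}  cumulative {0,4,5}
depth 2: {3}  cumulative {0,3,4,5}
depth 3: {2}  cumulative {0,2,3,4,5}
R = {0,2,3,4,5}

Answer: UNREACHABLE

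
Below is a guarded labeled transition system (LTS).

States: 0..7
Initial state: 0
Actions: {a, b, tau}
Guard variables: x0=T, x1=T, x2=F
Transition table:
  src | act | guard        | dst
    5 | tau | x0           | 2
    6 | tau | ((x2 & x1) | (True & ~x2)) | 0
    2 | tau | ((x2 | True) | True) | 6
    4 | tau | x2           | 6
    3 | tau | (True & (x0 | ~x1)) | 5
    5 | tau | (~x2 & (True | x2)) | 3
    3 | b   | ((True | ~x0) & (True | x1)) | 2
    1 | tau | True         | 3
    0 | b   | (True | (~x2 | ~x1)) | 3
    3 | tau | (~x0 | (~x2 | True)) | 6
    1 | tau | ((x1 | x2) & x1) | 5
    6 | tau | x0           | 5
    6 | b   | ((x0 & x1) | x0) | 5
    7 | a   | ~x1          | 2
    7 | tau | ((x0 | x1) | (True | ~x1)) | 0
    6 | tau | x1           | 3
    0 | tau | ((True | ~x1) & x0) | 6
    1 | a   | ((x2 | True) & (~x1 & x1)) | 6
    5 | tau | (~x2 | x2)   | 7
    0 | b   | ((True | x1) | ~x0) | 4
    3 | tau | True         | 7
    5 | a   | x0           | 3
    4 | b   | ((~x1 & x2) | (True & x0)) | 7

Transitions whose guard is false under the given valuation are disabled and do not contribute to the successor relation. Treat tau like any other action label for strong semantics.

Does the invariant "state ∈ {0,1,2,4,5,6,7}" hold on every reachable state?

Allowed set {0,1,2,4,5,6,7}
Reach set: {0,2,3,4,5,6,7}
  0: ok
  2: ok
  3: VIOLATES
  4: ok
  5: ok
  6: ok
  7: ok
witness against invariant: b → 3

Answer: INVARIANT VIOLATED at state 3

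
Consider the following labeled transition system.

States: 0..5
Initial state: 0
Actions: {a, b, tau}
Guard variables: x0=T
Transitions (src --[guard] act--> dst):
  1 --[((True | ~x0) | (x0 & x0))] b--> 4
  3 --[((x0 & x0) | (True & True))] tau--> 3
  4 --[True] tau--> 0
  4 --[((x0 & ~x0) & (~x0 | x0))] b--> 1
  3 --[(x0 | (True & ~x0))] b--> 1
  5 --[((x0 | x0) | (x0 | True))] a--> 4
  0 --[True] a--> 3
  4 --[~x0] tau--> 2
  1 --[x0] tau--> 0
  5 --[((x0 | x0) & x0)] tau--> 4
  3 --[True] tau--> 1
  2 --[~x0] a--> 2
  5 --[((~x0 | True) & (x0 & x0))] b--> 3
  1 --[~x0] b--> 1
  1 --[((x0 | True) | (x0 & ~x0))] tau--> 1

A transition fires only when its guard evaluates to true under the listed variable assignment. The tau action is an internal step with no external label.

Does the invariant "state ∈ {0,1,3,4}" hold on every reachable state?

Answer: INVARIANT HOLDS

Trace:
Safe = {0,1,3,4}
Reach set: {0,1,3,4}
  0: safe
  1: safe
  3: safe
  4: safe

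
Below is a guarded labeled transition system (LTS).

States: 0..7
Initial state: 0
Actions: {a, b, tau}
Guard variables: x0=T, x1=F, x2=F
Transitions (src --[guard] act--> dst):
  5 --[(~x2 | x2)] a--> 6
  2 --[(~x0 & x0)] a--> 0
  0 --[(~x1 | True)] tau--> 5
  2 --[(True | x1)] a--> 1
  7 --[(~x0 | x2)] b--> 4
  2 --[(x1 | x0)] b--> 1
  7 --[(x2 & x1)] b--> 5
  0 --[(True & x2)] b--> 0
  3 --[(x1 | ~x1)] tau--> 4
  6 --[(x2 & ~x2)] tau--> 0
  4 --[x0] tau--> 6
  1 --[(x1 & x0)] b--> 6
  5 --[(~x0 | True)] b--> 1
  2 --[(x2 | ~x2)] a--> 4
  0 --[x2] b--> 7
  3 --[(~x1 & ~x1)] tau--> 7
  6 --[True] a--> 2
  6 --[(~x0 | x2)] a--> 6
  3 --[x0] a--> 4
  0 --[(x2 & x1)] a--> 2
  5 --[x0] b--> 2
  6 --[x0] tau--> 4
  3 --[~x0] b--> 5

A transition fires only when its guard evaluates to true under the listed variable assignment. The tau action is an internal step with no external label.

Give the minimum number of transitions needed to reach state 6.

Answer: 2

Analysis:
Layered search for 6:
  depth 0: {0}
  depth 1: {5}
  depth 2: {1,2,6}
first hit 6 at d=2 via tau·a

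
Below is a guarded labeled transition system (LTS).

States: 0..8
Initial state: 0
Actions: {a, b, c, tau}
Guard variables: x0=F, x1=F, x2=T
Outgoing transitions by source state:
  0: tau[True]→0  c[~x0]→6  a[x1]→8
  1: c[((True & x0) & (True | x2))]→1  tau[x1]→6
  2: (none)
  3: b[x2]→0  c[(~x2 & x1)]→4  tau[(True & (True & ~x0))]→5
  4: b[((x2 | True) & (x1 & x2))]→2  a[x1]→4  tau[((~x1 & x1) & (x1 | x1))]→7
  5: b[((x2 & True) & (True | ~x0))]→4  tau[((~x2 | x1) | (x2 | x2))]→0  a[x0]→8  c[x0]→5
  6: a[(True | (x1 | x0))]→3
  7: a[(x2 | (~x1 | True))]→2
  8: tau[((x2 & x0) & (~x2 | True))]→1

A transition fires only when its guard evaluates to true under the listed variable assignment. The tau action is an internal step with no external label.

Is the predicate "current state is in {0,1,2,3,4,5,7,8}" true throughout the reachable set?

Answer: INVARIANT VIOLATED at state 6

Analysis:
Safe = {0,1,2,3,4,5,7,8}
Reach set: {0,3,4,5,6}
  0: ✓
  3: ✓
  4: ✓
  5: ✓
  6: ✗ unsafe
counterexample path to 6: c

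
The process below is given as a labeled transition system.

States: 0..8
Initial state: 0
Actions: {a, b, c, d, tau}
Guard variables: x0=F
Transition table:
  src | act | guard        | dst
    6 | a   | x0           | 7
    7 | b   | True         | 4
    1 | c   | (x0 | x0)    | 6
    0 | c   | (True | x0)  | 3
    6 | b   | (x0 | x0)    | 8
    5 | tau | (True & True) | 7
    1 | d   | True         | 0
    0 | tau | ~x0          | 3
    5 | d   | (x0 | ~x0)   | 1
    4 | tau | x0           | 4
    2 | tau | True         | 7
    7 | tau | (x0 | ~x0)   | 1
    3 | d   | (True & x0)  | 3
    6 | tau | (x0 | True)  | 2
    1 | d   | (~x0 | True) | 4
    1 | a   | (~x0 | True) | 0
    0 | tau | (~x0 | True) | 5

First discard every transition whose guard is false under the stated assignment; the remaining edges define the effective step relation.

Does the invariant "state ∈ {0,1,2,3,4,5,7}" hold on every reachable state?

Safe = {0,1,2,3,4,5,7}
Reachable = {0,1,3,4,5,7}
  0: ✓
  1: ✓
  3: ✓
  4: ✓
  5: ✓
  7: ✓

Answer: INVARIANT HOLDS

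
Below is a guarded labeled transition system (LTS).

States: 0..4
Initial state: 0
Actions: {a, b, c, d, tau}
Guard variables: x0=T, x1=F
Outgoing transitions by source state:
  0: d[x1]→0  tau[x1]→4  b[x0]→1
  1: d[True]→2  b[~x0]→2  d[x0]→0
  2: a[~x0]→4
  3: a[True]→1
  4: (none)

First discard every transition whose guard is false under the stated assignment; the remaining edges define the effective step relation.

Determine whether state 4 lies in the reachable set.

4 transition(s) survive guard evaluation.
depth 0: {0}
depth 1: {1}  total {0,1}
depth 2: {2}  total {0,1,2}
R = {0,1,2}

Answer: UNREACHABLE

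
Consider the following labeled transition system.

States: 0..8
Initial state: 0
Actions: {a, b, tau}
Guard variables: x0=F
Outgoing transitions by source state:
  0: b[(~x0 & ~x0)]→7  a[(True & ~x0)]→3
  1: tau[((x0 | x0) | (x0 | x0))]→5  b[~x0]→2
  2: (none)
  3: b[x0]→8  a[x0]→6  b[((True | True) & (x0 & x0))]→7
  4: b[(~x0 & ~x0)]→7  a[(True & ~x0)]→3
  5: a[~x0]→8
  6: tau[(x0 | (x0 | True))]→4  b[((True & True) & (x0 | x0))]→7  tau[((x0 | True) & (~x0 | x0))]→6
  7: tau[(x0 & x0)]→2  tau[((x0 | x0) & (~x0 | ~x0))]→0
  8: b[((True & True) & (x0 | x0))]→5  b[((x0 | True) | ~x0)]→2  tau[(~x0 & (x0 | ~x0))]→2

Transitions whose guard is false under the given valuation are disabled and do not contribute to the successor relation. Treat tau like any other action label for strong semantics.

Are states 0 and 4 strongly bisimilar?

Bisimulation quotient by refinement:
  round 0: {{0,1,2,3,4,5,6,7,8}}
  round 1: {{0,4},{1},{2,3,7},{5},{6},{8}}
stable after 2 split(s): 6 block(s)
class of 0: {0,4}; class of 4: {0,4}

Answer: BISIMILAR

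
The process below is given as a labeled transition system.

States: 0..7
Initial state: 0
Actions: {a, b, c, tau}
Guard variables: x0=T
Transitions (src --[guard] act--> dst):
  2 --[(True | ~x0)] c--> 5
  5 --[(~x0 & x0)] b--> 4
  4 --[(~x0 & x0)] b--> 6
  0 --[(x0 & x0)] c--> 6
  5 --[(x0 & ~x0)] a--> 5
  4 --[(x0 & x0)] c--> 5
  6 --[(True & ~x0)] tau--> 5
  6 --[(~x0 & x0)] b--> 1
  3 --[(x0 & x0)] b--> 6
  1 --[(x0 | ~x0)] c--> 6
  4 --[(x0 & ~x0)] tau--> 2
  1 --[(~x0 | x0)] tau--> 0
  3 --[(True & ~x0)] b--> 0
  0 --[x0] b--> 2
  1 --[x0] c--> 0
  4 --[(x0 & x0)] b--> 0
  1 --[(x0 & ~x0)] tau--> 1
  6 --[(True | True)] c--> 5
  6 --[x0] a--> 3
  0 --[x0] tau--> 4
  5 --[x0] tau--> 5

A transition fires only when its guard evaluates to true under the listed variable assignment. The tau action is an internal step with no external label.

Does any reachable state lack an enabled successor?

Answer: DEADLOCK-FREE

Trace:
R = {0,2,3,4,5,6}
  0: b→2  c→6  tau→4  [deg 3]
  2: c→5  [deg 1]
  3: b→6  [deg 1]
  4: b→0  c→5  [deg 2]
  5: tau→5  [deg 1]
  6: a→3  c→5  [deg 2]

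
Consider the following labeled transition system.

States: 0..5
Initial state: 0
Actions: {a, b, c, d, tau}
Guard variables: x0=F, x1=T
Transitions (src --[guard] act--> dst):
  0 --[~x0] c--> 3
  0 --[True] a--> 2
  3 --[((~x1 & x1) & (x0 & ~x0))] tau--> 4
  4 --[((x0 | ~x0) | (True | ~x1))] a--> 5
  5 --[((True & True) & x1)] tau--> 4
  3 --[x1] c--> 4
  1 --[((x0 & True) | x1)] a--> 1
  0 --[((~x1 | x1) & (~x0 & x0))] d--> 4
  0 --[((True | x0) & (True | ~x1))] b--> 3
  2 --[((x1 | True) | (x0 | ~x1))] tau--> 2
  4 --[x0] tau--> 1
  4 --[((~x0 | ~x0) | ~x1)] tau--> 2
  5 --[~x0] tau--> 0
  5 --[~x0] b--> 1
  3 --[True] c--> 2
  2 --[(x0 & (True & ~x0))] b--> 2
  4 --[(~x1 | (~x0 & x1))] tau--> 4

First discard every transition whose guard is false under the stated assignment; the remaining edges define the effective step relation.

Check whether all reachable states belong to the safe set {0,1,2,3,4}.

Inv-set: {0,1,2,3,4}
Reach set: {0,1,2,3,4,5}
  0: ✓
  1: ✓
  2: ✓
  3: ✓
  4: ✓
  5: outside
reach 5 via c·c·a — violates

Answer: INVARIANT VIOLATED at state 5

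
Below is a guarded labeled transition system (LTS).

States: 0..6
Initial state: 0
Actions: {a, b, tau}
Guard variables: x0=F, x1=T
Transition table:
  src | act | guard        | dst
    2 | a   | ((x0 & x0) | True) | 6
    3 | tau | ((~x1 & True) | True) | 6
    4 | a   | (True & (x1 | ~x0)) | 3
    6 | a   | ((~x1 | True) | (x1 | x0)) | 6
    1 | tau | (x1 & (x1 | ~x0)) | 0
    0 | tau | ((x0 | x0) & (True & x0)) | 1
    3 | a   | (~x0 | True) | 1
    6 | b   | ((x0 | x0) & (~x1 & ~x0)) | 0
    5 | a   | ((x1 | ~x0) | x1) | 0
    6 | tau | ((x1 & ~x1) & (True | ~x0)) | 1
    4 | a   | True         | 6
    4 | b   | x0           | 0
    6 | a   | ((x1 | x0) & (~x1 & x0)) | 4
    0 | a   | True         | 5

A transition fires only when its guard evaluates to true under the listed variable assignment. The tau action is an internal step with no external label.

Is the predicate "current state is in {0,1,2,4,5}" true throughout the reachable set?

Safe = {0,1,2,4,5}
Reachable = {0,5}
  0: ok
  5: ok

Answer: INVARIANT HOLDS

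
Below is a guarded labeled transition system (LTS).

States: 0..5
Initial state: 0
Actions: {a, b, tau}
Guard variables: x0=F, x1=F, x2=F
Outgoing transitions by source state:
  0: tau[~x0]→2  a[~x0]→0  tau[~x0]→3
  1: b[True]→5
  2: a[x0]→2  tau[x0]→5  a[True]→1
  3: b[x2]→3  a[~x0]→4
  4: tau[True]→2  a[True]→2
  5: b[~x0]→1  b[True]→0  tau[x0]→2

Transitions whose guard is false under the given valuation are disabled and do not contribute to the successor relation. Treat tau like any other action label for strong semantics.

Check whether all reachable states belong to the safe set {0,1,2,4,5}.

Safe = {0,1,2,4,5}
Reachable = {0,1,2,3,4,5}
  0: ok
  1: ok
  2: ok
  3: ✗ unsafe
  4: ok
  5: ok
reach 3 via tau — violates

Answer: INVARIANT VIOLATED at state 3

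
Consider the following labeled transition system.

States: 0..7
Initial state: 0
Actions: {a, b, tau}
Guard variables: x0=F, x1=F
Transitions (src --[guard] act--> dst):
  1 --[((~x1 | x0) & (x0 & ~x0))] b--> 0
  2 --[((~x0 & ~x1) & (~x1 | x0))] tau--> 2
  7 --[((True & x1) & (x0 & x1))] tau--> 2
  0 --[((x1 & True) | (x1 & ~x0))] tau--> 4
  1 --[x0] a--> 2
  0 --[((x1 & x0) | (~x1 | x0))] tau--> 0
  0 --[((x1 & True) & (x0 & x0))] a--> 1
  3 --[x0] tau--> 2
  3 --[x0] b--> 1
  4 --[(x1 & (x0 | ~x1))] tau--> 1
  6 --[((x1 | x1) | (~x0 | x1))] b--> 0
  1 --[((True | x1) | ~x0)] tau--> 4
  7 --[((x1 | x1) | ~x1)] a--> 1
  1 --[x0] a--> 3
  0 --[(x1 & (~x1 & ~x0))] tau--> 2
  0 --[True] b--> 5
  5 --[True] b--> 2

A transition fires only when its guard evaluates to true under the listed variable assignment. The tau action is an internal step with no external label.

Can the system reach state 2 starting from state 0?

After dropping false guards: 7 live edges.
depth 0: {0}
depth 1: {5}  now seen {0,5}
depth 2: {2}  now seen {0,2,5}
Reach set: {0,2,5}
trace reaching 2: b·b

Answer: REACHABLE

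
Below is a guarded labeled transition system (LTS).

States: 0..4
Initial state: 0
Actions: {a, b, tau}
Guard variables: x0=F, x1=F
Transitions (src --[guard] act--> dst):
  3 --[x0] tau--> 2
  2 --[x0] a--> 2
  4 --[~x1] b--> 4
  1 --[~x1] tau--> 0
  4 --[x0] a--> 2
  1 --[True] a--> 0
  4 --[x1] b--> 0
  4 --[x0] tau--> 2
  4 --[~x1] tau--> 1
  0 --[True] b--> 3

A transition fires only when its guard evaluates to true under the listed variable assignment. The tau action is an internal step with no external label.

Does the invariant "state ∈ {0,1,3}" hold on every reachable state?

Inv-set: {0,1,3}
Reachable = {0,3}
  0: ok
  3: ok

Answer: INVARIANT HOLDS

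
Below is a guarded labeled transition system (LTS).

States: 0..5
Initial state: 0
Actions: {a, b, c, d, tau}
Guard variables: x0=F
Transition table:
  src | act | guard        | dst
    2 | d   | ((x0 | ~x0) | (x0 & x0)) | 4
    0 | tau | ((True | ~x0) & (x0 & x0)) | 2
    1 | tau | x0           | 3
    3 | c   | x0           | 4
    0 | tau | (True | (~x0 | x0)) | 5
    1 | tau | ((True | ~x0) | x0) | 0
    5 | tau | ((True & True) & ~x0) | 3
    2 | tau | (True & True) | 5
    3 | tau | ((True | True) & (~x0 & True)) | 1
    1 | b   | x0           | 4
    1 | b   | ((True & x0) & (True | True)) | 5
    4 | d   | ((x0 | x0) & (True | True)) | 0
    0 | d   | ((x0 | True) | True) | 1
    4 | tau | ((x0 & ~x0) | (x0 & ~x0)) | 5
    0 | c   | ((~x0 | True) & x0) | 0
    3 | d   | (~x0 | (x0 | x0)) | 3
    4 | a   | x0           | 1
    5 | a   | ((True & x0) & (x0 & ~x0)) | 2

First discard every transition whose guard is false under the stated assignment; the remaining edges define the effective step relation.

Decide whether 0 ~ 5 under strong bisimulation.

Answer: NOT BISIMILAR

Analysis:
Compute ~ classes (split until stable):
  P[0] = {{0,1,2,3,4,5}}
  P[1] = {{0,2,3},{1,5},{4}}
  P[2] = {{0},{1,5},{2},{3},{4}}
  P[3] = {{0},{1},{2},{3},{4},{5}}
Fixed point at round 4; 6 class(es).
0∈{0}, 5∈{5}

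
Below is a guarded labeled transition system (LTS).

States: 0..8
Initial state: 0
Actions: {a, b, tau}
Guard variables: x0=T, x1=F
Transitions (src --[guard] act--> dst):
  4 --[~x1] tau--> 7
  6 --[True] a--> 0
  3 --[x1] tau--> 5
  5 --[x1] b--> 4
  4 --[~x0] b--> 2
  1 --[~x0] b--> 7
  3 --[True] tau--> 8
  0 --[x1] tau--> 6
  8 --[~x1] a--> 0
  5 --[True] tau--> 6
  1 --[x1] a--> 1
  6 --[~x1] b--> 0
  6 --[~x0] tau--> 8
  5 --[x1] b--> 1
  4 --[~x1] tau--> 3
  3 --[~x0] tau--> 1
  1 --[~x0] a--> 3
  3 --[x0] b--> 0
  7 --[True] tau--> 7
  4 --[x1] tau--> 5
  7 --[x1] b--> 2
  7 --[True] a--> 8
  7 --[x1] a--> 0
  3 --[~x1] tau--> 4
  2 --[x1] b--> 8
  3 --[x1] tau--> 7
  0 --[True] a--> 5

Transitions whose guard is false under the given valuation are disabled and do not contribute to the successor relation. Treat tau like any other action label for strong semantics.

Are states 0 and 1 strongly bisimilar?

Refine partition for ~:
  P[0] = {{0,1,2,3,4,5,6,7,8}}
  P[1] = {{0,8},{1,2},{3},{4,5},{6},{7}}
  P[2] = {{0},{1,2},{3},{4},{5},{6},{7},{8}}
8 equivalence class(es) (converged in 3)
[0]={0}  [1]={1,2}

Answer: NOT BISIMILAR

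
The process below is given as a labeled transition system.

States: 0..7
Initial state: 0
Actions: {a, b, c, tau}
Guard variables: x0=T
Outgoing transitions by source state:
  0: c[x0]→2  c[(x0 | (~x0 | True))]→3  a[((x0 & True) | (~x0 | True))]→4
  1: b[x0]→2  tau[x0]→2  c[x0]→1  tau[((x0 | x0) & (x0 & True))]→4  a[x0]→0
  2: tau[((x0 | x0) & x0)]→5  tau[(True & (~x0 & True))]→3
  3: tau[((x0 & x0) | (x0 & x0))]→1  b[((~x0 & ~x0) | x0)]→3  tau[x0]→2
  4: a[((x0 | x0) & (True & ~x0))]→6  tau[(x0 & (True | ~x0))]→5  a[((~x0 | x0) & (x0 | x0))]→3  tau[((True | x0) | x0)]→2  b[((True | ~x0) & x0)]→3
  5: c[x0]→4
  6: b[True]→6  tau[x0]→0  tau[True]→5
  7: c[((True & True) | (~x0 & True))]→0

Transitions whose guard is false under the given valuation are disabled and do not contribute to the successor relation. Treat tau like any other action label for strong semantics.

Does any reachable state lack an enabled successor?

Reach set: {0,1,2,3,4,5}
  0: a→4  c→2  c→3  [3 out]
  1: a→0  b→2  c→1  tau→2  tau→4  [5 out]
  2: tau→5  [1 out]
  3: b→3  tau→1  tau→2  [3 out]
  4: a→3  b→3  tau→2  tau→5  [4 out]
  5: c→4  [1 out]

Answer: DEADLOCK-FREE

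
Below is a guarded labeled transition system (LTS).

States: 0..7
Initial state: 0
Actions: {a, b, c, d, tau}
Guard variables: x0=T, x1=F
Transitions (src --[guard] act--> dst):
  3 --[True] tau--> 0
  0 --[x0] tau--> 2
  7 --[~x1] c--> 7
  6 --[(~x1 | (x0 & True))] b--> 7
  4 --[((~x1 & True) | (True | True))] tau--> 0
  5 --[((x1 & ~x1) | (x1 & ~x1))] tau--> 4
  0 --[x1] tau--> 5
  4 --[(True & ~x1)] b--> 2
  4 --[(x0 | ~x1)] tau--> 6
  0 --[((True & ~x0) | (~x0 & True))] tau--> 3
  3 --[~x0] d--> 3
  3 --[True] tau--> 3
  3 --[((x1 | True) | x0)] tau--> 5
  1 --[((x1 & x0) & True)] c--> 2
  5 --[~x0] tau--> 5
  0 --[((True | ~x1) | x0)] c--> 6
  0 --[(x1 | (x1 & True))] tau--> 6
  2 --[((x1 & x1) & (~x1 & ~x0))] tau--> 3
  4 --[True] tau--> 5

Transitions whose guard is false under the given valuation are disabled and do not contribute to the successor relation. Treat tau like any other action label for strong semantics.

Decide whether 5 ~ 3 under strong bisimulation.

Compute ~ classes (split until stable):
  round 0: {{0,1,2,3,4,5,6,7}}
  round 1: {{0},{1,2,5},{3},{4},{6},{7}}
Fixed point at round 2; 6 class(es).
5∈{1,2,5}, 3∈{3}

Answer: NOT BISIMILAR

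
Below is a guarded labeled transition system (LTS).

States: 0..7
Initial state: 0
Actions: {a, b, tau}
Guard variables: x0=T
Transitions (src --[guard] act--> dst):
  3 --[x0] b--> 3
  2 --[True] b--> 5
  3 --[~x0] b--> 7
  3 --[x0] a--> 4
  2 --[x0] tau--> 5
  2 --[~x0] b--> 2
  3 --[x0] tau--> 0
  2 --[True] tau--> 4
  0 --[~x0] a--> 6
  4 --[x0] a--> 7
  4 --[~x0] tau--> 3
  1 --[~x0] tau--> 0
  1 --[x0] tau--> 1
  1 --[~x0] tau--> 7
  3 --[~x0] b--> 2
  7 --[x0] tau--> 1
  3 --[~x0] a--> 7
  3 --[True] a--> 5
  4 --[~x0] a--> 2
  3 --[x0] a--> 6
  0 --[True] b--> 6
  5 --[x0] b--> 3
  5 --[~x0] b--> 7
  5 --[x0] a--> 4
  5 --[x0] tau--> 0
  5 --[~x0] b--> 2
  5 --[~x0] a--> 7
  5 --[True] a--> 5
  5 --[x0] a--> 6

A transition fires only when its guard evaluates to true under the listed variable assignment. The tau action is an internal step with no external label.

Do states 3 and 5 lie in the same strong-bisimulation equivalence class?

Answer: BISIMILAR

Working:
Compute ~ classes (split until stable):
  round 0: {{0,1,2,3,4,5,6,7}}
  round 1: {{0},{1,7},{2},{3,5},{4},{6}}
Fixed point at round 2; 6 class(es).
[3]={3,5}  [5]={3,5}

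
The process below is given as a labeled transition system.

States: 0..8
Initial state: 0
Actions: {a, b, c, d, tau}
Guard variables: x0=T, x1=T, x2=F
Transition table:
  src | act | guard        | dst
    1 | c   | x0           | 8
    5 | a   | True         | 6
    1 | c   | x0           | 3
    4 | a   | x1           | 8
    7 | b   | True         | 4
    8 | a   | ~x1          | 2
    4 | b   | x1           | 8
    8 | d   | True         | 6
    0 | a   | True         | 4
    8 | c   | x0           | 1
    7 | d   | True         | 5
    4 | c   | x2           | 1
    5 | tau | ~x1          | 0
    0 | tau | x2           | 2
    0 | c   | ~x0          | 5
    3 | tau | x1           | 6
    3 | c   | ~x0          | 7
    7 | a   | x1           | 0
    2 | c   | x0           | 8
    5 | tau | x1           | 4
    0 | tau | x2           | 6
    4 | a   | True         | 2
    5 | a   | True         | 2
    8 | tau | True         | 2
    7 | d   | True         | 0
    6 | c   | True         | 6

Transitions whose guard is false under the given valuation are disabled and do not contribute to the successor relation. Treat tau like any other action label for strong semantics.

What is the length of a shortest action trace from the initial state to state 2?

Layered search for 2:
  depth 0: {0}
  depth 1: {4}
  depth 2: {2,8}
2 enters at depth 2; path a·a

Answer: 2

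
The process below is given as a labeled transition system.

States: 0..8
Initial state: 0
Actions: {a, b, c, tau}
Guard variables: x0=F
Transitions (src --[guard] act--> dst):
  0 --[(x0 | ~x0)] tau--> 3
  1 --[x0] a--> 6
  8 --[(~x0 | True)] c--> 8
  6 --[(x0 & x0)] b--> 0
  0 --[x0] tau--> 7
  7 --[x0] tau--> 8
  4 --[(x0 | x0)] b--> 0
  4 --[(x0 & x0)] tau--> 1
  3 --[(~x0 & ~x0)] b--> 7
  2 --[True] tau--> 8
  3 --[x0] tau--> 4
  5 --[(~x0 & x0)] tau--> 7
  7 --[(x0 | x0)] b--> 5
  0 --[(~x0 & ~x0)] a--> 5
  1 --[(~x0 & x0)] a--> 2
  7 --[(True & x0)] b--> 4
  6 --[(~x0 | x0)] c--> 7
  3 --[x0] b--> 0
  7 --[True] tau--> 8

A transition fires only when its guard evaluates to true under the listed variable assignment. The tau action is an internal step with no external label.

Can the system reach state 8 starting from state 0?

Guard filter leaves 7 enabled edge(s).
depth 0: {0}
depth 1: {3,5}  cumulative {0,3,5}
depth 2: {7}  cumulative {0,3,5,7}
depth 3: {8}  cumulative {0,3,5,7,8}
Reachable = {0,3,5,7,8}
Path to 8: tau·b·tau

Answer: REACHABLE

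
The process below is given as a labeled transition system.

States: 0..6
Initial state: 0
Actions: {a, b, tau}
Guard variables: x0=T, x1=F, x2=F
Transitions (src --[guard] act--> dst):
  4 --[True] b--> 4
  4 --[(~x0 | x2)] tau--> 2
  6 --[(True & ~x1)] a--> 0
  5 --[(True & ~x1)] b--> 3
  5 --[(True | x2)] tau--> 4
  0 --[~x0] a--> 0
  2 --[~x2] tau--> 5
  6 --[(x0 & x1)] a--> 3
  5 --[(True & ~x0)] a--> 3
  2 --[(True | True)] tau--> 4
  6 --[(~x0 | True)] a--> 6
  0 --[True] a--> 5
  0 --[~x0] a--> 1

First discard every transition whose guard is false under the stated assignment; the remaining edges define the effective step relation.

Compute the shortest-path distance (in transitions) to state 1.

Answer: UNREACHABLE

Trace:
Layered search for 1:
  depth 0: {0}
  depth 1: {5}
  depth 2: {3,4}
1 never appears.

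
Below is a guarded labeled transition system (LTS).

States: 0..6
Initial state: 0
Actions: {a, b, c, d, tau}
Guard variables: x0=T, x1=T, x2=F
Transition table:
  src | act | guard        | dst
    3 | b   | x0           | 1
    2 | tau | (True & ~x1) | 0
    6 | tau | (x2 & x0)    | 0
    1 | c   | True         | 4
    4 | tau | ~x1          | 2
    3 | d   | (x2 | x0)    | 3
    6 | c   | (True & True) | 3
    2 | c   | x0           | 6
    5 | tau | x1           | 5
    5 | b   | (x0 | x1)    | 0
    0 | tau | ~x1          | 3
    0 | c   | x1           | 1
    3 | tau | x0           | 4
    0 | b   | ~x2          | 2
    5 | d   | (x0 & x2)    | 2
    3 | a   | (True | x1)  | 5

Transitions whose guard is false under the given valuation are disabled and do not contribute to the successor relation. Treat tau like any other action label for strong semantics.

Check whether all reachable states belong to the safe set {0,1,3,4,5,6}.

Answer: INVARIANT VIOLATED at state 2

Analysis:
Safe = {0,1,3,4,5,6}
Reachable = {0,1,2,3,4,5,6}
  0: ok
  1: ok
  2: VIOLATES
  3: ok
  4: ok
  5: ok
  6: ok
witness against invariant: b → 2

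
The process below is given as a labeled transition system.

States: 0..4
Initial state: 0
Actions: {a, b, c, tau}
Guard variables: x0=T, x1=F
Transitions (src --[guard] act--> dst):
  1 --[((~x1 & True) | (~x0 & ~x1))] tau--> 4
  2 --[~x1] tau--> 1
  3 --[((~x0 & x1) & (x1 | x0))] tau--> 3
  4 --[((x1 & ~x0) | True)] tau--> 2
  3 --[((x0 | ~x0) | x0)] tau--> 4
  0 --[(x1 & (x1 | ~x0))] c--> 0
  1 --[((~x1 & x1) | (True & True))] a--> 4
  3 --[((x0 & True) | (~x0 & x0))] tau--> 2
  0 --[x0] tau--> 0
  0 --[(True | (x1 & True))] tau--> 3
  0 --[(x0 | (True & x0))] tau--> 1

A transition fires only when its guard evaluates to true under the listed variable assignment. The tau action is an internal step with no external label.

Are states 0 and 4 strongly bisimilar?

Compute ~ classes (split until stable):
  P[0] = {{0,1,2,3,4}}
  P[1] = {{0,2,3,4},{1}}
  P[2] = {{0},{1},{2},{3,4}}
  P[3] = {{0},{1},{2},{3},{4}}
Fixed point at round 4; 5 class(es).
class of 0: {0}; class of 4: {4}

Answer: NOT BISIMILAR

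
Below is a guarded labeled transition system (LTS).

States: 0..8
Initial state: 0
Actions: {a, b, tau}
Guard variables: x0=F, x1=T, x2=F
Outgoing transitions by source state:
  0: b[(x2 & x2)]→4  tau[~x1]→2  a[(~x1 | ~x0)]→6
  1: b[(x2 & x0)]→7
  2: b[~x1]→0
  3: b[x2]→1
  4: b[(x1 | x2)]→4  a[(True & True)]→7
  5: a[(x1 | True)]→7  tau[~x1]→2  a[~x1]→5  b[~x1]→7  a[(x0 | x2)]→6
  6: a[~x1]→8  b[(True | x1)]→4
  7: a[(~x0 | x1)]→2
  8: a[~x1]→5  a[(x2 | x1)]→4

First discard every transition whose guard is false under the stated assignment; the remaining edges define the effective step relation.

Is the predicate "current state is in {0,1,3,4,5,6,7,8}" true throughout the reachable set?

Answer: INVARIANT VIOLATED at state 2

Trace:
Safe = {0,1,3,4,5,6,7,8}
Reachable = {0,2,4,6,7}
  0: safe
  2: ✗ unsafe
  4: safe
  6: safe
  7: safe
reach 2 via a·b·a·a — violates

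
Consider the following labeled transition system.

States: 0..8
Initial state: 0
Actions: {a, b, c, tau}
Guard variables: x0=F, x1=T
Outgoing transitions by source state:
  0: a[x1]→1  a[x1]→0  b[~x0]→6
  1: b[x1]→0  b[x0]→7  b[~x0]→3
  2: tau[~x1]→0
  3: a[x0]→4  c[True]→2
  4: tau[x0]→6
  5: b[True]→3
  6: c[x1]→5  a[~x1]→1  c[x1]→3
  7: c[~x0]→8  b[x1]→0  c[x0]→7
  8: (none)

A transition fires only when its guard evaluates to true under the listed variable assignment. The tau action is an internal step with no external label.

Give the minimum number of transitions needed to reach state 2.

BFS to 2:
  Layer 0: {0}
  Layer 1: {1,6}
  Layer 2: {3,5}
  Layer 3: {2}
depth(2)=3, e.g. a·b·c

Answer: 3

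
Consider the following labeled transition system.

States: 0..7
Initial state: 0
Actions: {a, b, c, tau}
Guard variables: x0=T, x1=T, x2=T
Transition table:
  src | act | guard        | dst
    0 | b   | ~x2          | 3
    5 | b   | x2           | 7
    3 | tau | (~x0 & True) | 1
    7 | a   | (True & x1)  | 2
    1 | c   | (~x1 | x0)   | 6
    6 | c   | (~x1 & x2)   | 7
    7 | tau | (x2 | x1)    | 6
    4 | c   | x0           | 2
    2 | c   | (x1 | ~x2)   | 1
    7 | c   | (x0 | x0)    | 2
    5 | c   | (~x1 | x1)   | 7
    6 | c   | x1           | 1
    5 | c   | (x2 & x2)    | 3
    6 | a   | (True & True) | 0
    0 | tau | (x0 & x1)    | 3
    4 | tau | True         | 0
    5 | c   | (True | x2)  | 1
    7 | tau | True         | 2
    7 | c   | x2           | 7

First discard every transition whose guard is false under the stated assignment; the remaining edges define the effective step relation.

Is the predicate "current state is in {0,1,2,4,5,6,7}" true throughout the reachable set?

Answer: INVARIANT VIOLATED at state 3

Analysis:
Inv-set: {0,1,2,4,5,6,7}
Reach set: {0,3}
  0: safe
  3: VIOLATES
witness against invariant: tau → 3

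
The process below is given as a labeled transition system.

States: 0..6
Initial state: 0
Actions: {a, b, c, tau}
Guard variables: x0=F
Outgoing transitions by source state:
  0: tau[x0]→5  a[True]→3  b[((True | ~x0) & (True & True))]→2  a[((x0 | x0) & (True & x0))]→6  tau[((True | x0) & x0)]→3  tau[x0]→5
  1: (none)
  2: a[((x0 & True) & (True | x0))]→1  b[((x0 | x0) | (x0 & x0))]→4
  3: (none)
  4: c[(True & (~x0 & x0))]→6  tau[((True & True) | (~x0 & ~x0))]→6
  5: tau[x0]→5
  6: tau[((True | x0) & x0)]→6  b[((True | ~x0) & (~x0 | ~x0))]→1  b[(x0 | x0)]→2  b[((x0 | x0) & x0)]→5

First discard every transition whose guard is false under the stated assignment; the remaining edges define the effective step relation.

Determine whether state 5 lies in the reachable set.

After dropping false guards: 4 live edges.
depth 0: {0}
depth 1: {2,3}  cumulative {0,2,3}
R = {0,2,3}

Answer: UNREACHABLE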